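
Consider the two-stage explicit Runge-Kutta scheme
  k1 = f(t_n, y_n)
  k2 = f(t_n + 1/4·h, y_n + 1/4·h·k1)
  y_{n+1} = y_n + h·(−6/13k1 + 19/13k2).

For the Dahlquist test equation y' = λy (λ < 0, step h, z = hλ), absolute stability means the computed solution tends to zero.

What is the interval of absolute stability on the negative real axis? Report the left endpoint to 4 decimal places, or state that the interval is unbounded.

On y'=λy, z=hλ:
  k1=λy_n ⇒ h·k1=z·y_n;  k2=λ(1+1/4z)y_n ⇒ h·k2=z(1+1/4z)y_n
  y_{n+1}/y_n = 1 − 6/13z + 19/13z(1+1/4z) = 1 + z + 19/52z²
  Hence R(z) = 1 + z + 19/52z².

Need |R(x)|<1, x<0.
x=-1.1: |R|=0.3421
R=1: x+19/52x²=0 ⇒ x=−52/19=-2.7368; min R=1−1/(4·19/52)=0.3158>−1
Confirm numerically:
  x=-1.819: |R|=0.38997 <1
  x=-1.298: |R|=0.31760 <1
  x=-1.153: |R|=0.33275 <1
  x=-3.203: |R|=1.54556 >1
  x=-2.908: |R|=1.18186 >1
Interval (-2.7368, 0).

z∈(-2.7368,0).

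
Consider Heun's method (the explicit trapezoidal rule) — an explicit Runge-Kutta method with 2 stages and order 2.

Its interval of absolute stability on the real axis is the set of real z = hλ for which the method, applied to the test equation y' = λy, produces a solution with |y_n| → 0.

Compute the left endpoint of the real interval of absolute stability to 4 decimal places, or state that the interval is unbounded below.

left endpoint -2.0000.

Set f=λy, z=hλ:
  order 2, 2-stage ⇒ R(z)=1+z+z^2/2
  (e.g. R(-0.59)=0.58405, |R|=0.58405)

Boundary: |R(x)|=1, x<0.
x=-0.59: |R|=0.5840
|R(-1.68)|=0.7312 |R(-1.02)|=0.5002 |R(-1.01)|=0.5000
Bisect:
  x_lo=-2.8350 |R|=2.1835  x_hi=-0.1498 |R|=0.8615
  mid=-1.49236 |R|=0.62121 →hi
  mid=-2.16366 |R|=1.17705 →lo
  mid=-1.82801 |R|=0.84280 →hi
  mid=-1.99583 |R|=0.99584 →hi
  mid=-2.07975 |R|=1.08293 →lo
  mid=-2.03779 |R|=1.03850 →lo
  mid=-2.01681 |R|=1.01695 →lo
  mid=-2.00632 |R|=1.00634 →lo
  ...
  [-2.00010,-1.99993] ⇒ x*=-2.0000
Interval (-2.0000, 0).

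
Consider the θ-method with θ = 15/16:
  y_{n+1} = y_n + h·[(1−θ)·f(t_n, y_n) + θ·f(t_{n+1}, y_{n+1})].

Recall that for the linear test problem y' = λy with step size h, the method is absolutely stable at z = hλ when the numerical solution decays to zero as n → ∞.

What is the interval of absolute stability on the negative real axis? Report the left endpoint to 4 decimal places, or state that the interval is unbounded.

Test eqn y'=λy, z=hλ:
  y_{n+1} = y_n + z·[1/16·y_n + 15/16·y_{n+1}] ⇒ (1 − 15/16z)y_{n+1} = (1 + 1/16z)y_n
  so R(z) = (1 + 1/16z)/(1 − 15/16z).

Find x<0 with |R(x)|<1.
x=-1.42: |R|=0.3909
x=-2: |R|=0.3043
x=-10: |R|=0.0361
x=-100: |R|=0.0554
θ=15/16≥1/2 ⇒ |1+1/16x|<|1−15/16x| ∀x<0 ⇒ interval (−∞,0).

unbounded; (−∞, 0).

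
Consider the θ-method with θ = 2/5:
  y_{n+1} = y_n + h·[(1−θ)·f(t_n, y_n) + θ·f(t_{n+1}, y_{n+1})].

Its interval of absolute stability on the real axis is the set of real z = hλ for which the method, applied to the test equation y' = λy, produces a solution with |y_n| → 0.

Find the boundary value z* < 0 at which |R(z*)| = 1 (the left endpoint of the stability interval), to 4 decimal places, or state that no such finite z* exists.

With y'=λy (z=hλ):
  y_{n+1} = y_n + z·[3/5·y_n + 2/5·y_{n+1}] ⇒ (1 − 2/5z)y_{n+1} = (1 + 3/5z)y_n
  so R(z) = (1 + 3/5z)/(1 − 2/5z).

Find x<0 with |R(x)|<1.
x=-1.8: |R|=0.0465
R=−1: 1+3/5x = −1+2/5x ⇒ -1/5x=2 ⇒ x=2/(-1/5)=-10.0000
Confirm numerically:
  x=-9.452: |R|=0.97707 <1
  x=-4.376: |R|=0.59104 <1
  x=-4.260: |R|=0.57544 <1
  x=-10.531: |R|=1.02037 >1
  x=-10.272: |R|=1.01065 >1
  x=-10.035: |R|=1.00140 >1
Stable set (-10.0000, 0).

left endpoint -10.0000.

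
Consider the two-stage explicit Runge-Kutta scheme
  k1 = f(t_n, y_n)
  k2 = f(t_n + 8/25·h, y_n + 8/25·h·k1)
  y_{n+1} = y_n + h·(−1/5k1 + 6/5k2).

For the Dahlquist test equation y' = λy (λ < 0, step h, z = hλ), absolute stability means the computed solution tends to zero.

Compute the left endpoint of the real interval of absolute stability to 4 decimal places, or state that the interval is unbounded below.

z* = -2.6042.

Set f=λy, z=hλ:
  k1=λy_n ⇒ h·k1=z·y_n;  k2=λ(1+8/25z)y_n ⇒ h·k2=z(1+8/25z)y_n
  y_{n+1}/y_n = 1 − 1/5z + 6/5z(1+8/25z) = 1 + z + 48/125z²
  ⇒ R(z) = 1 + z + 48/125z².

Boundary: |R(x)|=1, x<0.
x=-1.48: |R|=0.3611
R=1: x+48/125x²=0 ⇒ x=−125/48=-2.6042; min R=1−1/(4·48/125)=0.3490>−1
Confirm numerically:
  x=-2.218: |R|=0.67110 <1
  x=-1.762: |R|=0.43018 <1
  x=-1.505: |R|=0.36477 <1
  x=-1.260: |R|=0.34964 <1
  x=-2.989: |R|=1.44170 >1
  x=-2.872: |R|=1.29538 >1
  x=-2.627: |R|=1.02303 >1
Interval (-2.6042, 0).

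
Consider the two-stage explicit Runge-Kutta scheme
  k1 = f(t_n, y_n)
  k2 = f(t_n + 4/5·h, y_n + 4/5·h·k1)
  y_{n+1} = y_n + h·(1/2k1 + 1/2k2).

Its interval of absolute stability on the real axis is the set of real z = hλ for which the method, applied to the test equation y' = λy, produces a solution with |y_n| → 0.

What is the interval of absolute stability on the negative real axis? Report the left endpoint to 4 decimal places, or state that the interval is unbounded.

Set f=λy, z=hλ:
  k1=λy_n ⇒ h·k1=z·y_n;  k2=λ(1+4/5z)y_n ⇒ h·k2=z(1+4/5z)y_n
  y_{n+1}/y_n = 1 + 1/2z + 1/2z(1+4/5z) = 1 + z + 2/5z²
  R(z) = 1 + z + 2/5z².

Solve |R(x)|<1 on ℝ⁻.
x=-0.91: |R|=0.4212
R=1: x+2/5x²=0 ⇒ x=−5/2=-2.5000; min R=1−1/(4·2/5)=0.3750>−1
Confirm numerically:
  x=-1.681: |R|=0.44930 <1
  x=-1.310: |R|=0.37644 <1
  x=-1.157: |R|=0.37846 <1
  x=-3.009: |R|=1.61263 >1
  x=-2.699: |R|=1.21484 >1
  x=-2.605: |R|=1.10941 >1
Interval (-2.5000, 0).

(-2.5000, 0).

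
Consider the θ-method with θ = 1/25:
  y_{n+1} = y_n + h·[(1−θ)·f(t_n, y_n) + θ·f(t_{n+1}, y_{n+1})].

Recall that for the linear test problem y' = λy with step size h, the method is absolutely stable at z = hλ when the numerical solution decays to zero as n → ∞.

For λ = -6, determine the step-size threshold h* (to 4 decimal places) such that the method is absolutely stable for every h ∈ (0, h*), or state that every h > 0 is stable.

Test eqn y'=λy, z=hλ:
  y_{n+1} = y_n + z·[24/25·y_n + 1/25·y_{n+1}] ⇒ (1 − 1/25z)y_{n+1} = (1 + 24/25z)y_n
  so R(z) = (1 + 24/25z)/(1 − 1/25z).

Find x<0 with |R(x)|<1.
x=-1.77: |R|=0.6530
R=−1: 1+24/25x = −1+1/25x ⇒ -23/25x=2 ⇒ x=2/(-23/25)=-2.1739
Confirm numerically:
  x=-2.126: |R|=0.95937 <1
  x=-2.107: |R|=0.94322 <1
  x=-2.075: |R|=0.91597 <1
  x=-1.988: |R|=0.84156 <1
  x=-2.513: |R|=1.28347 >1
  x=-2.274: |R|=1.08440 >1
Interval (-2.1739, 0).

(-2.1739,0); λ=-6 ⇒ h* = (50/23)/6 = 0.3623.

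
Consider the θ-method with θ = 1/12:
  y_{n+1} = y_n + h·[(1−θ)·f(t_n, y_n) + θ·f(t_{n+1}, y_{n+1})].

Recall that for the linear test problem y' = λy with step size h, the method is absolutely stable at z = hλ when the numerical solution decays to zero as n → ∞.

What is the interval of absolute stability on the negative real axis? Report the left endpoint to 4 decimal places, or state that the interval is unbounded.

z∈(-2.4000,0).

Test eqn y'=λy, z=hλ:
  y_{n+1} = y_n + z·[11/12·y_n + 1/12·y_{n+1}] ⇒ (1 − 1/12z)y_{n+1} = (1 + 11/12z)y_n
  ⇒ R(z) = (1 + 11/12z)/(1 − 1/12z).

Boundary: |R(x)|=1, x<0.
x=-1.6: |R|=0.4118
R=−1: 1+11/12x = −1+1/12x ⇒ -5/6x=2 ⇒ x=2/(-5/6)=-2.4000
Confirm numerically:
  x=-1.355: |R|=0.21752 <1
  x=-1.139: |R|=0.04026 <1
  x=-1.136: |R|=0.03776 <1
  x=-2.835: |R|=1.29323 >1
  x=-2.652: |R|=1.17199 >1
So |R|<1 on (-2.4000, 0).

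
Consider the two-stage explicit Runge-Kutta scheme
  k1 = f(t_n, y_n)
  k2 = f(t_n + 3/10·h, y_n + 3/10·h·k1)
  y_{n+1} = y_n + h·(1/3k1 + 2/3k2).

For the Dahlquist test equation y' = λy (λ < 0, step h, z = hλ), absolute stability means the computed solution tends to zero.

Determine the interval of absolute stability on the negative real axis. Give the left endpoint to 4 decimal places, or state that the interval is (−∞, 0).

Set f=λy, z=hλ:
  k1=λy_n ⇒ h·k1=z·y_n;  k2=λ(1+3/10z)y_n ⇒ h·k2=z(1+3/10z)y_n
  y_{n+1}/y_n = 1 + 1/3z + 2/3z(1+3/10z) = 1 + z + 1/5z²
  Hence R(z) = 1 + z + 1/5z².

Need |R(x)|<1, x<0.
x=-1.35: |R|=0.0145
R=1: x+1/5x²=0 ⇒ x=−5=-5.0000; min R=1−1/(4·1/5)=-0.2500>−1
Confirm numerically:
  x=-4.621: |R|=0.64973 <1
  x=-3.138: |R|=0.16859 <1
  x=-3.025: |R|=0.19487 <1
  x=-5.396: |R|=1.42736 >1
  x=-5.373: |R|=1.40083 >1
  x=-5.333: |R|=1.35518 >1
So |R|<1 on (-5.0000, 0).

z∈(-5.0000,0).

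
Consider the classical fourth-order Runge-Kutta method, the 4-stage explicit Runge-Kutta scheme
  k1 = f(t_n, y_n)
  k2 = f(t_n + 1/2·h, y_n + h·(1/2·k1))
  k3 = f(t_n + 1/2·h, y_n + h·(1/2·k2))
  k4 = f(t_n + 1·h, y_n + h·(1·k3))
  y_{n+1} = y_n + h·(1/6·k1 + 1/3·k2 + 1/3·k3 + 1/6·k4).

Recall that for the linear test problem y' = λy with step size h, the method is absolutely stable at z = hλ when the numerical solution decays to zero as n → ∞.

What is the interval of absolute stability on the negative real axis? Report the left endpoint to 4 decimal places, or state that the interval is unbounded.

With y'=λy (z=hλ):
  order 4, 4-stage ⇒ R(z)=1+z+z^2/2+z^3/6+z^4/24
  (e.g. R(-1.67)=0.27229, |R|=0.27229)

Boundary: |R(x)|=1, x<0.
x=-1.67: |R|=0.2723
|R(-2.62)|=0.7781 |R(-1.42)|=0.2804 |R(-0.66)|=0.5178
Bisect:
  x_lo=-3.4039 |R|=2.4099  x_hi=-0.1391 |R|=0.8702
  mid=-1.77150 |R|=0.28140 →hi
  mid=-2.58772 |R|=0.74075 →hi
  mid=-2.99583 |R|=1.36668 →lo
  mid=-2.79178 |R|=1.00982 →lo
  mid=-2.68975 |R|=0.86525 →hi
  mid=-2.74076 |R|=0.93491 →hi
  mid=-2.76627 |R|=0.97169 →hi
  mid=-2.77902 |R|=0.99059 →hi
  mid=-2.78540 |R|=1.00016 →lo
  mid=-2.78221 |R|=0.99536 →hi
  ...
  [-2.78540,-2.78520] ⇒ x*=-2.7853
So |R|<1 on (-2.7853, 0).

(-2.7853, 0).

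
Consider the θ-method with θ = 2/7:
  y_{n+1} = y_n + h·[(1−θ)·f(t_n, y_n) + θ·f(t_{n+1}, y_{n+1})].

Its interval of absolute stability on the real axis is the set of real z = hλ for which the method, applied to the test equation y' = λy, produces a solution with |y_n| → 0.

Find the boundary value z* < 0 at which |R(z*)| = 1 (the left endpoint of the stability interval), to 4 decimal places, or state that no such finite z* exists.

left endpoint -4.6667.

Set f=λy, z=hλ:
  y_{n+1} = y_n + z·[5/7·y_n + 2/7·y_{n+1}] ⇒ (1 − 2/7z)y_{n+1} = (1 + 5/7z)y_n
  Hence R(z) = (1 + 5/7z)/(1 − 2/7z).

Find x<0 with |R(x)|<1.
x=-1.19: |R|=0.1119
R=−1: 1+5/7x = −1+2/7x ⇒ -3/7x=2 ⇒ x=2/(-3/7)=-4.6667
Confirm numerically:
  x=-3.925: |R|=0.85017 <1
  x=-3.530: |R|=0.75747 <1
  x=-2.778: |R|=0.54874 <1
  x=-2.558: |R|=0.47788 <1
  x=-5.178: |R|=1.08838 >1
  x=-4.806: |R|=1.02516 >1
Stable set (-4.6667, 0).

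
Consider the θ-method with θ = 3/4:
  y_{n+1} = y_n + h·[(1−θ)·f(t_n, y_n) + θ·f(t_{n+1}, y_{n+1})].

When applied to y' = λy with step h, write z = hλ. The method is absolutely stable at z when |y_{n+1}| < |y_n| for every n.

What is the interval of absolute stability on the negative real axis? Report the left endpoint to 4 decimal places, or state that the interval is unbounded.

Test eqn y'=λy, z=hλ:
  y_{n+1} = y_n + z·[1/4·y_n + 3/4·y_{n+1}] ⇒ (1 − 3/4z)y_{n+1} = (1 + 1/4z)y_n
  ⇒ R(z) = (1 + 1/4z)/(1 − 3/4z).

Find x<0 with |R(x)|<1.
x=-1.5: |R|=0.2941
x=-2: |R|=0.2000
x=-10: |R|=0.1765
x=-100: |R|=0.3158
θ=3/4≥1/2 ⇒ |1+1/4x|<|1−3/4x| ∀x<0 ⇒ unbounded interval.

unbounded; (−∞, 0).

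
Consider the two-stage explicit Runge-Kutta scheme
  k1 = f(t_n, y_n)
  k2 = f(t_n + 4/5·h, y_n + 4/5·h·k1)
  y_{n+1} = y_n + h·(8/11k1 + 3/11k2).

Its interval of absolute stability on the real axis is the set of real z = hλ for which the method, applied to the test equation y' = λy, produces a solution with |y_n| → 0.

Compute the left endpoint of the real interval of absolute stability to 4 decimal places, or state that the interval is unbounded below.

With y'=λy (z=hλ):
  k1=λy_n ⇒ h·k1=z·y_n;  k2=λ(1+4/5z)y_n ⇒ h·k2=z(1+4/5z)y_n
  y_{n+1}/y_n = 1 + 8/11z + 3/11z(1+4/5z) = 1 + z + 12/55z²
  R(z) = 1 + z + 12/55z².

Find x<0 with |R(x)|<1.
x=-0.32: |R|=0.7023
R=1: x+12/55x²=0 ⇒ x=−55/12=-4.5833; min R=1−1/(4·12/55)=-0.1458>−1
Confirm numerically:
  x=-3.381: |R|=0.11307 <1
  x=-2.729: |R|=0.10410 <1
  x=-2.579: |R|=0.12782 <1
  x=-1.854: |R|=0.10404 <1
  x=-5.037: |R|=1.49857 >1
  x=-4.807: |R|=1.23458 >1
  x=-4.640: |R|=1.05737 >1
Interval (-4.5833, 0).

z* = -4.5833.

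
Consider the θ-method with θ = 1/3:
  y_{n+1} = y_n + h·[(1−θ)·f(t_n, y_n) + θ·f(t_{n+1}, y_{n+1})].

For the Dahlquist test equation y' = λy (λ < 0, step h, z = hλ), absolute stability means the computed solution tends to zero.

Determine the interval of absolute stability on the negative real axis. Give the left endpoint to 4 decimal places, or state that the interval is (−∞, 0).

z∈(-6.0000,0).

With y'=λy (z=hλ):
  y_{n+1} = y_n + z·[2/3·y_n + 1/3·y_{n+1}] ⇒ (1 − 1/3z)y_{n+1} = (1 + 2/3z)y_n
  so R(z) = (1 + 2/3z)/(1 − 1/3z).

Need |R(x)|<1, x<0.
x=-0.55: |R|=0.5352
R=−1: 1+2/3x = −1+1/3x ⇒ -1/3x=2 ⇒ x=2/(-1/3)=-6.0000
Confirm numerically:
  x=-5.698: |R|=0.96528 <1
  x=-5.478: |R|=0.93843 <1
  x=-4.130: |R|=0.73773 <1
  x=-2.817: |R|=0.45281 <1
  x=-6.259: |R|=1.02797 >1
  x=-6.170: |R|=1.01854 >1
So |R|<1 on (-6.0000, 0).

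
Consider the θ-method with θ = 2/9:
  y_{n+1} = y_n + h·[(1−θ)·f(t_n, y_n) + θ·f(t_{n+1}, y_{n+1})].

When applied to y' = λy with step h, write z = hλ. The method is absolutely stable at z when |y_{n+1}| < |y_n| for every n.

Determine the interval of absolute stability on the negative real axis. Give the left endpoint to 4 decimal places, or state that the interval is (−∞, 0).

z∈(-3.6000,0).

On y'=λy, z=hλ:
  y_{n+1} = y_n + z·[7/9·y_n + 2/9·y_{n+1}] ⇒ (1 − 2/9z)y_{n+1} = (1 + 7/9z)y_n
  so R(z) = (1 + 7/9z)/(1 − 2/9z).

Find x<0 with |R(x)|<1.
x=-1.02: |R|=0.1685
R=−1: 1+7/9x = −1+2/9x ⇒ -5/9x=2 ⇒ x=2/(-5/9)=-3.6000
Confirm numerically:
  x=-3.000: |R|=0.80000 <1
  x=-2.183: |R|=0.46992 <1
  x=-1.770: |R|=0.27033 <1
  x=-1.499: |R|=0.12444 <1
  x=-4.159: |R|=1.16139 >1
  x=-4.142: |R|=1.15679 >1
  x=-4.033: |R|=1.12686 >1
Interval (-3.6000, 0).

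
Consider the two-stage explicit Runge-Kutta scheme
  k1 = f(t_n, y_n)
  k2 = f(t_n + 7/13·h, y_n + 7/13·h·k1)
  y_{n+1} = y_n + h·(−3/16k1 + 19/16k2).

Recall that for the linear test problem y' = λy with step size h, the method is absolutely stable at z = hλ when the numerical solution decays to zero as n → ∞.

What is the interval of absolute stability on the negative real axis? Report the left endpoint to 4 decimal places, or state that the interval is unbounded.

With y'=λy (z=hλ):
  k1=λy_n ⇒ h·k1=z·y_n;  k2=λ(1+7/13z)y_n ⇒ h·k2=z(1+7/13z)y_n
  y_{n+1}/y_n = 1 − 3/16z + 19/16z(1+7/13z) = 1 + z + 133/208z²
  R(z) = 1 + z + 133/208z².

Boundary: |R(x)|=1, x<0.
x=-1.24: |R|=0.7432
R=1: x+133/208x²=0 ⇒ x=−208/133=-1.5639; min R=1−1/(4·133/208)=0.6090>−1
Confirm numerically:
  x=-1.522: |R|=0.95921 <1
  x=-1.285: |R|=0.77083 <1
  x=-1.184: |R|=0.71238 <1
  x=-0.816: |R|=0.60976 <1
  x=-2.112: |R|=1.74017 >1
  x=-1.667: |R|=1.10989 >1
  x=-1.604: |R|=1.04112 >1
Interval (-1.5639, 0).

z∈(-1.5639,0).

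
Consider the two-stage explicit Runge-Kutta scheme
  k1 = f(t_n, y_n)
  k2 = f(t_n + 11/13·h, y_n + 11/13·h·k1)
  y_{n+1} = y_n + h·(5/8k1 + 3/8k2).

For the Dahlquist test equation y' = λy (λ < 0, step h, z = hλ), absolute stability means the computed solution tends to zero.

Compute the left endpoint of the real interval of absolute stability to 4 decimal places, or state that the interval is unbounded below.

On y'=λy, z=hλ:
  k1=λy_n ⇒ h·k1=z·y_n;  k2=λ(1+11/13z)y_n ⇒ h·k2=z(1+11/13z)y_n
  y_{n+1}/y_n = 1 + 5/8z + 3/8z(1+11/13z) = 1 + z + 33/104z²
  so R(z) = 1 + z + 33/104z².

Boundary: |R(x)|=1, x<0.
x=-1.2: |R|=0.2569
R=1: x+33/104x²=0 ⇒ x=−104/33=-3.1515; min R=1−1/(4·33/104)=0.2121>−1
Confirm numerically:
  x=-3.084: |R|=0.93393 <1
  x=-2.993: |R|=0.84946 <1
  x=-2.588: |R|=0.53725 <1
  x=-1.561: |R|=0.21219 <1
  x=-3.566: |R|=1.46900 >1
  x=-3.436: |R|=1.31017 >1
Interval (-3.1515, 0).

left endpoint -3.1515.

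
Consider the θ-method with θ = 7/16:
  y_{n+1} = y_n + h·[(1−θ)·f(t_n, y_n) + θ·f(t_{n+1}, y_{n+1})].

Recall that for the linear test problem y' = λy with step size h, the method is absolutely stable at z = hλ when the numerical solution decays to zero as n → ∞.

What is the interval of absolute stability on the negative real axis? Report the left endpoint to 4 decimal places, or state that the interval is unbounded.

With y'=λy (z=hλ):
  y_{n+1} = y_n + z·[9/16·y_n + 7/16·y_{n+1}] ⇒ (1 − 7/16z)y_{n+1} = (1 + 9/16z)y_n
  R(z) = (1 + 9/16z)/(1 − 7/16z).

Need |R(x)|<1, x<0.
x=-1.13: |R|=0.2438
R=−1: 1+9/16x = −1+7/16x ⇒ -1/8x=2 ⇒ x=2/(-1/8)=-16.0000
Confirm numerically:
  x=-12.243: |R|=0.92612 <1
  x=-10.304: |R|=0.87073 <1
  x=-6.494: |R|=0.69065 <1
  x=-16.472: |R|=1.00719 >1
  x=-16.139: |R|=1.00216 >1
Stable set (-16.0000, 0).

z∈(-16.0000,0).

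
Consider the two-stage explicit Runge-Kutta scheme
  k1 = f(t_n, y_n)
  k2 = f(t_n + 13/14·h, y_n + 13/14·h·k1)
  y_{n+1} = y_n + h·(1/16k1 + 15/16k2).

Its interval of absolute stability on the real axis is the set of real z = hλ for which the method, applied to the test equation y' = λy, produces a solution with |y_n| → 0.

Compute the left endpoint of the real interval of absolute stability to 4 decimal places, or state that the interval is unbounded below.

left endpoint -1.1487.

Set f=λy, z=hλ:
  k1=λy_n ⇒ h·k1=z·y_n;  k2=λ(1+13/14z)y_n ⇒ h·k2=z(1+13/14z)y_n
  y_{n+1}/y_n = 1 + 1/16z + 15/16z(1+13/14z) = 1 + z + 195/224z²
  R(z) = 1 + z + 195/224z².

Need |R(x)|<1, x<0.
x=-1.11: |R|=0.9626
R=1: x+195/224x²=0 ⇒ x=−224/195=-1.1487; min R=1−1/(4·195/224)=0.7128>−1
Confirm numerically:
  x=-0.999: |R|=0.86980 <1
  x=-0.577: |R|=0.71283 <1
  x=-0.574: |R|=0.71282 <1
  x=-1.739: |R|=1.89361 >1
  x=-1.602: |R|=1.63215 >1
  x=-1.382: |R|=1.28066 >1
Stable set (-1.1487, 0).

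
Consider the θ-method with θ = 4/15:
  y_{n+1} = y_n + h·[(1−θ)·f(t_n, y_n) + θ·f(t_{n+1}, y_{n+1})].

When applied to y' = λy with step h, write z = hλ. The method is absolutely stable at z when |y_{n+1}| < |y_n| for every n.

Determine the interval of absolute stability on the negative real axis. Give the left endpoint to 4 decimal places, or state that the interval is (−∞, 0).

With y'=λy (z=hλ):
  y_{n+1} = y_n + z·[11/15·y_n + 4/15·y_{n+1}] ⇒ (1 − 4/15z)y_{n+1} = (1 + 11/15z)y_n
  so R(z) = (1 + 11/15z)/(1 − 4/15z).

Boundary: |R(x)|=1, x<0.
x=-1.65: |R|=0.1458
R=−1: 1+11/15x = −1+4/15x ⇒ -7/15x=2 ⇒ x=2/(-7/15)=-4.2857
Confirm numerically:
  x=-4.177: |R|=0.97600 <1
  x=-3.786: |R|=0.88396 <1
  x=-3.651: |R|=0.84992 <1
  x=-4.845: |R|=1.11387 >1
  x=-4.655: |R|=1.07689 >1
  x=-4.420: |R|=1.02876 >1
Interval (-4.2857, 0).

z∈(-4.2857,0).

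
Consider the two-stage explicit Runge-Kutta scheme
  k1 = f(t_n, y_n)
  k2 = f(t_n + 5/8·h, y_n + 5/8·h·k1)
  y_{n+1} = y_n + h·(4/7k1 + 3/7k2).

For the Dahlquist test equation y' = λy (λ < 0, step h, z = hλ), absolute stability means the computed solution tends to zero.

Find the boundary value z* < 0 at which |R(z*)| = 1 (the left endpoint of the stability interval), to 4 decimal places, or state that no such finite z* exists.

With y'=λy (z=hλ):
  k1=λy_n ⇒ h·k1=z·y_n;  k2=λ(1+5/8z)y_n ⇒ h·k2=z(1+5/8z)y_n
  y_{n+1}/y_n = 1 + 4/7z + 3/7z(1+5/8z) = 1 + z + 15/56z²
  ⇒ R(z) = 1 + z + 15/56z².

Need |R(x)|<1, x<0.
x=-0.92: |R|=0.3067
R=1: x+15/56x²=0 ⇒ x=−56/15=-3.7333; min R=1−1/(4·15/56)=0.0667>−1
Confirm numerically:
  x=-3.484: |R|=0.76732 <1
  x=-2.600: |R|=0.21071 <1
  x=-2.516: |R|=0.17960 <1
  x=-4.082: |R|=1.38123 >1
  x=-3.795: |R|=1.06269 >1
So |R|<1 on (-3.7333, 0).

z* = -3.7333.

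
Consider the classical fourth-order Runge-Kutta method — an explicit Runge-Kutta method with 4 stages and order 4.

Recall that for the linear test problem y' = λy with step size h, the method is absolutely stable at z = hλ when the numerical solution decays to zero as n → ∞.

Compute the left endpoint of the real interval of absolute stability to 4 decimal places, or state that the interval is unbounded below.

Test eqn y'=λy, z=hλ:
  order 4, 4-stage ⇒ R(z)=1+z+z^2/2+z^3/6+z^4/24
  (e.g. R(-0.9)=0.41084, |R|=0.41084)

Boundary: |R(x)|=1, x<0.
x=-0.9: |R|=0.4108
|R(-1.83)|=0.2903 |R(-1.35)|=0.2896 |R(-0.9)|=0.4108
Bisect:
  x_lo=-3.6293 |R|=3.2184  x_hi=-0.1021 |R|=0.9029
  mid=-1.86573 |R|=0.29720 →hi
  mid=-2.74753 |R|=0.94455 →hi
  mid=-3.18843 |R|=1.79854 →lo
  mid=-2.96798 |R|=1.31224 →lo
  mid=-2.85776 |R|=1.11487 →lo
  mid=-2.80265 |R|=1.02648 →lo
  mid=-2.77509 |R|=0.98473 →hi
  mid=-2.78887 |R|=1.00540 →lo
  mid=-2.78198 |R|=0.99502 →hi
  ...
  [-2.78542,-2.78521] ⇒ x*=-2.7853
Stable set (-2.7853, 0).

z* = -2.7853.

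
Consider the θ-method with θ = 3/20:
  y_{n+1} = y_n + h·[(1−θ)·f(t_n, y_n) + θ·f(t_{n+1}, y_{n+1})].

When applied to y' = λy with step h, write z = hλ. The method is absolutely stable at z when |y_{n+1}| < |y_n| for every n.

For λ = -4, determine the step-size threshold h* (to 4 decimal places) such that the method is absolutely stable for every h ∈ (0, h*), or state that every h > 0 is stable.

On y'=λy, z=hλ:
  y_{n+1} = y_n + z·[17/20·y_n + 3/20·y_{n+1}] ⇒ (1 − 3/20z)y_{n+1} = (1 + 17/20z)y_n
  so R(z) = (1 + 17/20z)/(1 − 3/20z).

Boundary: |R(x)|=1, x<0.
x=-1.58: |R|=0.2773
R=−1: 1+17/20x = −1+3/20x ⇒ -7/10x=2 ⇒ x=2/(-7/10)=-2.8571
Confirm numerically:
  x=-2.734: |R|=0.93887 <1
  x=-1.880: |R|=0.46646 <1
  x=-1.513: |R|=0.23314 <1
  x=-3.078: |R|=1.10577 >1
  x=-3.055: |R|=1.09498 >1
So |R|<1 on (-2.8571, 0).

(-2.8571,0); λ=-4 ⇒ h* = (20/7)/4 = 0.7143.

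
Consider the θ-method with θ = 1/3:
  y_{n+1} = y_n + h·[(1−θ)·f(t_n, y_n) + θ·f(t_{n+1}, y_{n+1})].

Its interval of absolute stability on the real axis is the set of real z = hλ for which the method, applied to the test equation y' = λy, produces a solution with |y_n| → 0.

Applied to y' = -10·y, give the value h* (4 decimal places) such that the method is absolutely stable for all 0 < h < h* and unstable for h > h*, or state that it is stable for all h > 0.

(-6.0000,0); λ=-10 ⇒ h* = (6)/10 = 0.6000.

Test eqn y'=λy, z=hλ:
  y_{n+1} = y_n + z·[2/3·y_n + 1/3·y_{n+1}] ⇒ (1 − 1/3z)y_{n+1} = (1 + 2/3z)y_n
  R(z) = (1 + 2/3z)/(1 − 1/3z).

Boundary: |R(x)|=1, x<0.
x=-0.58: |R|=0.5140
R=−1: 1+2/3x = −1+1/3x ⇒ -1/3x=2 ⇒ x=2/(-1/3)=-6.0000
Confirm numerically:
  x=-4.970: |R|=0.87077 <1
  x=-3.693: |R|=0.65531 <1
  x=-3.397: |R|=0.59309 <1
  x=-2.672: |R|=0.41326 <1
  x=-6.427: |R|=1.04530 >1
  x=-6.222: |R|=1.02407 >1
Interval (-6.0000, 0).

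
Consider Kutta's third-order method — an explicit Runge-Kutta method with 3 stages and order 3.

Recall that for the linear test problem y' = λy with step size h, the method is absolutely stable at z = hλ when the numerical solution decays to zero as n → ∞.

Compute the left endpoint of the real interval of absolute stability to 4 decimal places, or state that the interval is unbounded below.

z* = -2.5127.

Set f=λy, z=hλ:
  order 3, 3-stage ⇒ R(z)=1+z+z^2/2+z^3/6
  (e.g. R(-0.65)=0.51548, |R|=0.51548)

Need |R(x)|<1, x<0.
x=-0.65: |R|=0.5155
|R(-2.18)|=0.5305 |R(-1.33)|=0.1623 |R(-0.6)|=0.5440
Bisect:
  x_lo=-3.0608 |R|=2.1558  x_hi=-0.3215 |R|=0.7247
  mid=-1.69114 |R|=0.06726 →hi
  mid=-2.37598 |R|=0.78885 →hi
  mid=-2.71839 |R|=1.37156 →lo
  mid=-2.54718 |R|=1.05753 →lo
  mid=-2.46158 |R|=0.91783 →hi
  mid=-2.50438 |R|=0.98630 →hi
  mid=-2.52578 |R|=1.02157 →lo
  mid=-2.51508 |R|=1.00385 →lo
  ...
  [-2.51291,-2.51274] ⇒ x*=-2.5127
Stable set (-2.5127, 0).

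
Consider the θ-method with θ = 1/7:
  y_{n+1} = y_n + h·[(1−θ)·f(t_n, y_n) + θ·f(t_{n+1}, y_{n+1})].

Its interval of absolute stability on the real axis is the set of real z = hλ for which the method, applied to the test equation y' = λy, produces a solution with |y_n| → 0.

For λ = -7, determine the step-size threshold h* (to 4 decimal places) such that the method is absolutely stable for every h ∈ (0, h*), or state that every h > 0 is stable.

(-2.8000,0); λ=-7 ⇒ h* = (14/5)/7 = 0.4000.

On y'=λy, z=hλ:
  y_{n+1} = y_n + z·[6/7·y_n + 1/7·y_{n+1}] ⇒ (1 − 1/7z)y_{n+1} = (1 + 6/7z)y_n
  Hence R(z) = (1 + 6/7z)/(1 − 1/7z).

Need |R(x)|<1, x<0.
x=-0.39: |R|=0.6306
R=−1: 1+6/7x = −1+1/7x ⇒ -5/7x=2 ⇒ x=2/(-5/7)=-2.8000
Confirm numerically:
  x=-2.219: |R|=0.68489 <1
  x=-2.014: |R|=0.56401 <1
  x=-1.737: |R|=0.39167 <1
  x=-3.264: |R|=1.22603 >1
  x=-2.995: |R|=1.09755 >1
Interval (-2.8000, 0).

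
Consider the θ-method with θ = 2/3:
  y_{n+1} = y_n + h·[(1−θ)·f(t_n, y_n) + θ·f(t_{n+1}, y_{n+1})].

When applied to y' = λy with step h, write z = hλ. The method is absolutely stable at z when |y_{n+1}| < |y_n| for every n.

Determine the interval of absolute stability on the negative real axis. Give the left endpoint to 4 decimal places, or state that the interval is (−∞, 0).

With y'=λy (z=hλ):
  y_{n+1} = y_n + z·[1/3·y_n + 2/3·y_{n+1}] ⇒ (1 − 2/3z)y_{n+1} = (1 + 1/3z)y_n
  R(z) = (1 + 1/3z)/(1 − 2/3z).

Solve |R(x)|<1 on ℝ⁻.
x=-1.14: |R|=0.3523
x=-2: |R|=0.1429
x=-10: |R|=0.3043
x=-100: |R|=0.4778
θ=2/3≥1/2 ⇒ |1+1/3x|<|1−2/3x| ∀x<0 ⇒ stable on all of ℝ⁻.

interval (−∞, 0).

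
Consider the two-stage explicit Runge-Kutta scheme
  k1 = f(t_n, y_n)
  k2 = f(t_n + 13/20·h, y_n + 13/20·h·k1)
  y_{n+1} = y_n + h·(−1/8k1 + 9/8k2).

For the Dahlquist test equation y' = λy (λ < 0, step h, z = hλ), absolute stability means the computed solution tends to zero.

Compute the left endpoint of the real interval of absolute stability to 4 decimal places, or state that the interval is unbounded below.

Set f=λy, z=hλ:
  k1=λy_n ⇒ h·k1=z·y_n;  k2=λ(1+13/20z)y_n ⇒ h·k2=z(1+13/20z)y_n
  y_{n+1}/y_n = 1 − 1/8z + 9/8z(1+13/20z) = 1 + z + 117/160z²
  ⇒ R(z) = 1 + z + 117/160z².

Boundary: |R(x)|=1, x<0.
x=-0.39: |R|=0.7212
R=1: x+117/160x²=0 ⇒ x=−160/117=-1.3675; min R=1−1/(4·117/160)=0.6581>−1
Confirm numerically:
  x=-1.338: |R|=0.97112 <1
  x=-1.194: |R|=0.84850 <1
  x=-0.779: |R|=0.66475 <1
  x=-1.871: |R|=1.68884 >1
  x=-1.554: |R|=1.21191 >1
  x=-1.421: |R|=1.05557 >1
Stable set (-1.3675, 0).

z* = -1.3675.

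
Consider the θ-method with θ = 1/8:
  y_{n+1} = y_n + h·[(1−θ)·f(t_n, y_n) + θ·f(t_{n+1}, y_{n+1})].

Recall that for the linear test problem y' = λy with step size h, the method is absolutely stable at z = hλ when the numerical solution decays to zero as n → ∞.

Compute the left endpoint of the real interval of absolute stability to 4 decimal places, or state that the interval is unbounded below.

Test eqn y'=λy, z=hλ:
  y_{n+1} = y_n + z·[7/8·y_n + 1/8·y_{n+1}] ⇒ (1 − 1/8z)y_{n+1} = (1 + 7/8z)y_n
  so R(z) = (1 + 7/8z)/(1 − 1/8z).

Find x<0 with |R(x)|<1.
x=-1.77: |R|=0.4493
R=−1: 1+7/8x = −1+1/8x ⇒ -3/4x=2 ⇒ x=2/(-3/4)=-2.6667
Confirm numerically:
  x=-2.562: |R|=0.94054 <1
  x=-1.848: |R|=0.50122 <1
  x=-1.727: |R|=0.42038 <1
  x=-1.681: |R|=0.38911 <1
  x=-2.912: |R|=1.13490 >1
  x=-2.789: |R|=1.06803 >1
So |R|<1 on (-2.6667, 0).

left endpoint -2.6667.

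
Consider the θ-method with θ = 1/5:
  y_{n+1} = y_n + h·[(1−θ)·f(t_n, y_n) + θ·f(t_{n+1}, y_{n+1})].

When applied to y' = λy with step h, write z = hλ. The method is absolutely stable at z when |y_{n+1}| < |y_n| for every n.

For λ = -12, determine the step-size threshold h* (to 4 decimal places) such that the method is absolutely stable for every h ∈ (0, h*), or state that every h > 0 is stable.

(-3.3333,0); λ=-12 ⇒ h* = (10/3)/12 = 0.2778.

With y'=λy (z=hλ):
  y_{n+1} = y_n + z·[4/5·y_n + 1/5·y_{n+1}] ⇒ (1 − 1/5z)y_{n+1} = (1 + 4/5z)y_n
  Hence R(z) = (1 + 4/5z)/(1 − 1/5z).

Solve |R(x)|<1 on ℝ⁻.
x=-1.34: |R|=0.0568
R=−1: 1+4/5x = −1+1/5x ⇒ -3/5x=2 ⇒ x=2/(-3/5)=-3.3333
Confirm numerically:
  x=-2.947: |R|=0.85416 <1
  x=-2.257: |R|=0.55505 <1
  x=-1.881: |R|=0.36681 <1
  x=-3.835: |R|=1.17035 >1
  x=-3.388: |R|=1.01955 >1
Stable set (-3.3333, 0).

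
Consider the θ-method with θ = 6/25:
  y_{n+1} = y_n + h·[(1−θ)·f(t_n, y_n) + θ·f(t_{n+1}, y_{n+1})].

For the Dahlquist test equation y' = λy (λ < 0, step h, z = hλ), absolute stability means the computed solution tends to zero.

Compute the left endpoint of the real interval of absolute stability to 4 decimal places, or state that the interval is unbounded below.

z* = -3.8462.

Test eqn y'=λy, z=hλ:
  y_{n+1} = y_n + z·[19/25·y_n + 6/25·y_{n+1}] ⇒ (1 − 6/25z)y_{n+1} = (1 + 19/25z)y_n
  Hence R(z) = (1 + 19/25z)/(1 − 6/25z).

Need |R(x)|<1, x<0.
x=-0.49: |R|=0.5616
R=−1: 1+19/25x = −1+6/25x ⇒ -13/25x=2 ⇒ x=2/(-13/25)=-3.8462
Confirm numerically:
  x=-3.362: |R|=0.86067 <1
  x=-3.217: |R|=0.81538 <1
  x=-2.508: |R|=0.56562 <1
  x=-4.436: |R|=1.14856 >1
  x=-4.037: |R|=1.05040 >1
So |R|<1 on (-3.8462, 0).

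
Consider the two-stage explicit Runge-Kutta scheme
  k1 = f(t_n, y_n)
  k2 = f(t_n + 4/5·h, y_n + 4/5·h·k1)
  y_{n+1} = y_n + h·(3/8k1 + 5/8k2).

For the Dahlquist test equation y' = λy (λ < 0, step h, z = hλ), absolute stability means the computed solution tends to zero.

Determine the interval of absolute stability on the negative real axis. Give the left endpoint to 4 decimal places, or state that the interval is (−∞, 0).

z∈(-2.0000,0).

With y'=λy (z=hλ):
  k1=λy_n ⇒ h·k1=z·y_n;  k2=λ(1+4/5z)y_n ⇒ h·k2=z(1+4/5z)y_n
  y_{n+1}/y_n = 1 + 3/8z + 5/8z(1+4/5z) = 1 + z + 1/2z²
  ⇒ R(z) = 1 + z + 1/2z².

Need |R(x)|<1, x<0.
x=-1.1: |R|=0.5050
R=1: x+1/2x²=0 ⇒ x=−2=-2.0000; min R=1−1/(4·1/2)=0.5000>−1
Confirm numerically:
  x=-1.561: |R|=0.65736 <1
  x=-1.431: |R|=0.59288 <1
  x=-1.170: |R|=0.51445 <1
  x=-1.128: |R|=0.50819 <1
  x=-2.252: |R|=1.28375 >1
  x=-2.226: |R|=1.25154 >1
Stable set (-2.0000, 0).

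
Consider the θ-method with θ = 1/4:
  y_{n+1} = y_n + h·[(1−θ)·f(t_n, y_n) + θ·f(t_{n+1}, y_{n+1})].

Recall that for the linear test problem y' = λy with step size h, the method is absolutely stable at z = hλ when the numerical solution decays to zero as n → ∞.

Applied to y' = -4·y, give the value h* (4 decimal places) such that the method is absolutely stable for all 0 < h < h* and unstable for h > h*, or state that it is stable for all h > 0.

(-4.0000,0); λ=-4 ⇒ h* = (4)/4 = 1.0000.

Set f=λy, z=hλ:
  y_{n+1} = y_n + z·[3/4·y_n + 1/4·y_{n+1}] ⇒ (1 − 1/4z)y_{n+1} = (1 + 3/4z)y_n
  so R(z) = (1 + 3/4z)/(1 − 1/4z).

Boundary: |R(x)|=1, x<0.
x=-1.2: |R|=0.0769
R=−1: 1+3/4x = −1+1/4x ⇒ -1/2x=2 ⇒ x=2/(-1/2)=-4.0000
Confirm numerically:
  x=-3.930: |R|=0.98235 <1
  x=-3.566: |R|=0.88528 <1
  x=-2.219: |R|=0.42724 <1
  x=-2.171: |R|=0.40723 <1
  x=-4.339: |R|=1.08130 >1
  x=-4.247: |R|=1.05990 >1
Interval (-4.0000, 0).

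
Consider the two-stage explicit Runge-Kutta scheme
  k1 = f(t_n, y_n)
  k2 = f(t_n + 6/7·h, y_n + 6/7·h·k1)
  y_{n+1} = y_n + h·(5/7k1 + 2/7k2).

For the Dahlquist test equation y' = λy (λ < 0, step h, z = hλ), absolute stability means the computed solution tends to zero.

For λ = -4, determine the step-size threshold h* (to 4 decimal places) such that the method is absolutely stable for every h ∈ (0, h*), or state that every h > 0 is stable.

On y'=λy, z=hλ:
  k1=λy_n ⇒ h·k1=z·y_n;  k2=λ(1+6/7z)y_n ⇒ h·k2=z(1+6/7z)y_n
  y_{n+1}/y_n = 1 + 5/7z + 2/7z(1+6/7z) = 1 + z + 12/49z²
  R(z) = 1 + z + 12/49z².

Solve |R(x)|<1 on ℝ⁻.
x=-1.49: |R|=0.0537
R=1: x+12/49x²=0 ⇒ x=−49/12=-4.0833; min R=1−1/(4·12/49)=-0.0208>−1
Confirm numerically:
  x=-3.443: |R|=0.46008 <1
  x=-2.946: |R|=0.17945 <1
  x=-2.477: |R|=0.02558 <1
  x=-2.175: |R|=0.01648 <1
  x=-4.436: |R|=1.38313 >1
  x=-4.242: |R|=1.16483 >1
Stable set (-4.0833, 0).

(-4.0833,0); λ=-4 ⇒ h* = (49/12)/4 = 1.0208.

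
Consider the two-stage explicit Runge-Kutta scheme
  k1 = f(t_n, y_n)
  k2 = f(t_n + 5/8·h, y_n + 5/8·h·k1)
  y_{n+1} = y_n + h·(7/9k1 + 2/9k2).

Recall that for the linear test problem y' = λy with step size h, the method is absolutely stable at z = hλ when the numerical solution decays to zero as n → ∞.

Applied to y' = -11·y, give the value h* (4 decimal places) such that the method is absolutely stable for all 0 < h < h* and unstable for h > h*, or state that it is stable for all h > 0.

(-7.2000,0); λ=-11 ⇒ h* = (36/5)/11 = 0.6545.

Test eqn y'=λy, z=hλ:
  k1=λy_n ⇒ h·k1=z·y_n;  k2=λ(1+5/8z)y_n ⇒ h·k2=z(1+5/8z)y_n
  y_{n+1}/y_n = 1 + 7/9z + 2/9z(1+5/8z) = 1 + z + 5/36z²
  Hence R(z) = 1 + z + 5/36z².

Find x<0 with |R(x)|<1.
x=-0.86: |R|=0.2427
R=1: x+5/36x²=0 ⇒ x=−36/5=-7.2000; min R=1−1/(4·5/36)=-0.8000>−1
Confirm numerically:
  x=-6.505: |R|=0.37209 <1
  x=-6.016: |R|=0.01070 <1
  x=-4.986: |R|=0.53319 <1
  x=-4.738: |R|=0.62013 <1
  x=-7.625: |R|=1.45009 >1
  x=-7.479: |R|=1.28981 >1
Stable set (-7.2000, 0).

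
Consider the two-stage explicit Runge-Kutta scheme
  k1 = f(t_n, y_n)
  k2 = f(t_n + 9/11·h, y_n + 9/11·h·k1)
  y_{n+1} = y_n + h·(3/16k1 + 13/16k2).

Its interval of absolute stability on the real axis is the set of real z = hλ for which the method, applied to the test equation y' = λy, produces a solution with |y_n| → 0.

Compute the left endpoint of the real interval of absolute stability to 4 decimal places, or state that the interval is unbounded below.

On y'=λy, z=hλ:
  k1=λy_n ⇒ h·k1=z·y_n;  k2=λ(1+9/11z)y_n ⇒ h·k2=z(1+9/11z)y_n
  y_{n+1}/y_n = 1 + 3/16z + 13/16z(1+9/11z) = 1 + z + 117/176z²
  so R(z) = 1 + z + 117/176z².

Need |R(x)|<1, x<0.
x=-1.47: |R|=0.9665
R=1: x+117/176x²=0 ⇒ x=−176/117=-1.5043; min R=1−1/(4·117/176)=0.6239>−1
Confirm numerically:
  x=-1.442: |R|=0.94030 <1
  x=-1.368: |R|=0.87607 <1
  x=-1.121: |R|=0.71438 <1
  x=-1.906: |R|=1.50901 >1
  x=-1.853: |R|=1.42957 >1
Stable set (-1.5043, 0).

left endpoint -1.5043.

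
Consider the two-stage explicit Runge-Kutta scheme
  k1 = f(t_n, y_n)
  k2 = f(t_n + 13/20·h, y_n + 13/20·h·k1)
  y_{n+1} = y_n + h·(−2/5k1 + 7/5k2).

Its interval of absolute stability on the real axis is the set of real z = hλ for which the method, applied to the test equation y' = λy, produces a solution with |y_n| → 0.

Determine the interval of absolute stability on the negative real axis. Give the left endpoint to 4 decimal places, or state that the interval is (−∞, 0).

(-1.0989, 0).

With y'=λy (z=hλ):
  k1=λy_n ⇒ h·k1=z·y_n;  k2=λ(1+13/20z)y_n ⇒ h·k2=z(1+13/20z)y_n
  y_{n+1}/y_n = 1 − 2/5z + 7/5z(1+13/20z) = 1 + z + 91/100z²
  ⇒ R(z) = 1 + z + 91/100z².

Need |R(x)|<1, x<0.
x=-0.42: |R|=0.7405
R=1: x+91/100x²=0 ⇒ x=−100/91=-1.0989; min R=1−1/(4·91/100)=0.7253>−1
Confirm numerically:
  x=-0.582: |R|=0.72624 <1
  x=-0.542: |R|=0.72533 <1
  x=-0.476: |R|=0.73018 <1
  x=-1.382: |R|=1.35603 >1
  x=-1.148: |R|=1.05129 >1
So |R|<1 on (-1.0989, 0).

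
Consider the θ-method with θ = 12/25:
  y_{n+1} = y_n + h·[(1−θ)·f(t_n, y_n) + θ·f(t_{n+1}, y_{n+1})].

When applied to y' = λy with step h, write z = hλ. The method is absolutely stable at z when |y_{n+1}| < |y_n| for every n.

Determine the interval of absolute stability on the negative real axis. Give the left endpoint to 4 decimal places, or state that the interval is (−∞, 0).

(-50.0000, 0).

On y'=λy, z=hλ:
  y_{n+1} = y_n + z·[13/25·y_n + 12/25·y_{n+1}] ⇒ (1 − 12/25z)y_{n+1} = (1 + 13/25z)y_n
  Hence R(z) = (1 + 13/25z)/(1 − 12/25z).

Boundary: |R(x)|=1, x<0.
x=-1.46: |R|=0.1416
R=−1: 1+13/25x = −1+12/25x ⇒ -1/25x=2 ⇒ x=2/(-1/25)=-50.0000
Confirm numerically:
  x=-26.210: |R|=0.92993 <1
  x=-22.385: |R|=0.90595 <1
  x=-20.985: |R|=0.89518 <1
  x=-50.386: |R|=1.00061 >1
  x=-50.264: |R|=1.00042 >1
  x=-50.164: |R|=1.00026 >1
Stable set (-50.0000, 0).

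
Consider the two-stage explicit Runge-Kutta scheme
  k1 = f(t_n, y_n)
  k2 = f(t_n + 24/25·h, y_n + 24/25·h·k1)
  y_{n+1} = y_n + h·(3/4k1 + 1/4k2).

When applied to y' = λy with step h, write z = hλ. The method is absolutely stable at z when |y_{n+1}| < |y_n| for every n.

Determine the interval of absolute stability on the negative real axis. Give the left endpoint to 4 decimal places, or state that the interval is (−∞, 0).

With y'=λy (z=hλ):
  k1=λy_n ⇒ h·k1=z·y_n;  k2=λ(1+24/25z)y_n ⇒ h·k2=z(1+24/25z)y_n
  y_{n+1}/y_n = 1 + 3/4z + 1/4z(1+24/25z) = 1 + z + 6/25z²
  Hence R(z) = 1 + z + 6/25z².

Boundary: |R(x)|=1, x<0.
x=-1.54: |R|=0.0292
R=1: x+6/25x²=0 ⇒ x=−25/6=-4.1667; min R=1−1/(4·6/25)=-0.0417>−1
Confirm numerically:
  x=-3.378: |R|=0.36061 <1
  x=-2.300: |R|=0.03040 <1
  x=-1.814: |R|=0.02426 <1
  x=-1.714: |R|=0.00893 <1
  x=-4.269: |R|=1.10485 >1
  x=-4.261: |R|=1.09647 >1
Stable set (-4.1667, 0).

(-4.1667, 0).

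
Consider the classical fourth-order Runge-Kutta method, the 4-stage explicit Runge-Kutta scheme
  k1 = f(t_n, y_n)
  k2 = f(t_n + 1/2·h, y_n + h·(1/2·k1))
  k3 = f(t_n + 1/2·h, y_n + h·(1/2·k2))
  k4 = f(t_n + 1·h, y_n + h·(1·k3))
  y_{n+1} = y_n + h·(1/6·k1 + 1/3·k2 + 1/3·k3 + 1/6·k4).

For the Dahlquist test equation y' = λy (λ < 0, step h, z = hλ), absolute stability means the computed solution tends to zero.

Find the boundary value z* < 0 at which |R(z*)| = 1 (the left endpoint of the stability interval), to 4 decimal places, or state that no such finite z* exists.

z* = -2.7853.

With y'=λy (z=hλ):
  order 4, 4-stage ⇒ R(z)=1+z+z^2/2+z^3/6+z^4/24
  (e.g. R(-0.73)=0.48345, |R|=0.48345)

Need |R(x)|<1, x<0.
x=-0.73: |R|=0.4834
|R(-2.54)|=0.6889 |R(-1.66)|=0.2718 |R(-1.22)|=0.3139
Bisect:
  x_lo=-3.2367 |R|=1.9229  x_hi=-0.0681 |R|=0.9342
  mid=-1.65239 |R|=0.27149 →hi
  mid=-2.44453 |R|=0.59658 →hi
  mid=-2.84061 |R|=1.08665 →lo
  mid=-2.64257 |R|=0.80530 →hi
  mid=-2.74159 |R|=0.93608 →hi
  mid=-2.79110 |R|=1.00879 →lo
  mid=-2.76634 |R|=0.97180 →hi
  mid=-2.77872 |R|=0.99014 →hi
  ...
  [-2.78530,-2.78510] ⇒ x*=-2.7853
Stable set (-2.7853, 0).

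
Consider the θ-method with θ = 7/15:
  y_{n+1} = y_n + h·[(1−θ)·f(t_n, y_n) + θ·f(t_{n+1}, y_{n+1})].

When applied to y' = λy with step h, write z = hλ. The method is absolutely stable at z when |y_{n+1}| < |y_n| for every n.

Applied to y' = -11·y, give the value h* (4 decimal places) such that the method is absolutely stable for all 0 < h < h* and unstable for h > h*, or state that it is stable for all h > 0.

Test eqn y'=λy, z=hλ:
  y_{n+1} = y_n + z·[8/15·y_n + 7/15·y_{n+1}] ⇒ (1 − 7/15z)y_{n+1} = (1 + 8/15z)y_n
  Hence R(z) = (1 + 8/15z)/(1 − 7/15z).

Need |R(x)|<1, x<0.
x=-0.54: |R|=0.5687
R=−1: 1+8/15x = −1+7/15x ⇒ -1/15x=2 ⇒ x=2/(-1/15)=-30.0000
Confirm numerically:
  x=-27.215: |R|=0.98645 <1
  x=-25.149: |R|=0.97461 <1
  x=-24.944: |R|=0.97333 <1
  x=-30.475: |R|=1.00208 >1
  x=-30.358: |R|=1.00157 >1
  x=-30.253: |R|=1.00112 >1
Interval (-30.0000, 0).

(-30.0000,0); λ=-11 ⇒ h* = (30)/11 = 2.7273.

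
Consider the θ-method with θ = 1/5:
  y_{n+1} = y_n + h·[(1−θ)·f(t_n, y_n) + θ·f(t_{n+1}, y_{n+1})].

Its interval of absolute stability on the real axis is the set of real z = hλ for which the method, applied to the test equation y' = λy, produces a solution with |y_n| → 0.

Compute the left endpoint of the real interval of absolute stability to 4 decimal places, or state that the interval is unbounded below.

On y'=λy, z=hλ:
  y_{n+1} = y_n + z·[4/5·y_n + 1/5·y_{n+1}] ⇒ (1 − 1/5z)y_{n+1} = (1 + 4/5z)y_n
  R(z) = (1 + 4/5z)/(1 − 1/5z).

Need |R(x)|<1, x<0.
x=-0.73: |R|=0.3630
R=−1: 1+4/5x = −1+1/5x ⇒ -3/5x=2 ⇒ x=2/(-3/5)=-3.3333
Confirm numerically:
  x=-3.174: |R|=0.94152 <1
  x=-1.635: |R|=0.23210 <1
  x=-1.628: |R|=0.22812 <1
  x=-1.484: |R|=0.14436 <1
  x=-3.716: |R|=1.13171 >1
  x=-3.608: |R|=1.09572 >1
  x=-3.537: |R|=1.07157 >1
Stable set (-3.3333, 0).

z* = -3.3333.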